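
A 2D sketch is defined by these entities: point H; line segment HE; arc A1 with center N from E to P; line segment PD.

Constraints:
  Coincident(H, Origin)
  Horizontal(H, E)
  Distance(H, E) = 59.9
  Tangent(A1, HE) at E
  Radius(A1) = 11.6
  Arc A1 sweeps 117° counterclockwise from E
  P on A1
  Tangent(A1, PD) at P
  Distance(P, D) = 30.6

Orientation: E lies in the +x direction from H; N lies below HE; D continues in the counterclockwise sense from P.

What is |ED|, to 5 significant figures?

44.274

On A1, E sits at bearing 90° from N; a 117° counterclockwise sweep puts P at bearing 207°, so P = N + 11.6·(cos 207°, sin 207°) = (49.564, -16.866). The tangent condition forces NP to be normal to PD, so PD runs along (−sin 207°, cos 207°); with |PD| = 30.6, D = (63.456, -44.131). Then |ED| = |D − E| = 44.274.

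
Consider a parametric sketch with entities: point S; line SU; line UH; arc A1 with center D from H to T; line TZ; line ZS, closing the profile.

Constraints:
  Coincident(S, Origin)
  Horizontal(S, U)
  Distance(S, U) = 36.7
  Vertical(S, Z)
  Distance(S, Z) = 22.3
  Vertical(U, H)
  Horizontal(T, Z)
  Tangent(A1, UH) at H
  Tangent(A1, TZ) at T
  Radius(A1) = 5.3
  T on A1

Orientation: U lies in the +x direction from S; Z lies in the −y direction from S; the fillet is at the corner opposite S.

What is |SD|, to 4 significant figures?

35.71

S is at the origin; SU is horizontal with |SU| = 36.7 and U on the +x side, so U = (36.70, 0.000). SZ is vertical with |SZ| = 22.3 and Z on the −y side, so Z = (0.000, -22.30). The virtual corner opposite S is at (36.70, -22.30). Tangency of A1 to UH means the radius DH is perpendicular to UH and A1 meets TZ tangentially, so DT is at right angles to TZ, with radius 5.3, so the center D sits 5.3 in from both sides at D = (31.40, -17.00). Then |SD| = |D − S| = 35.71.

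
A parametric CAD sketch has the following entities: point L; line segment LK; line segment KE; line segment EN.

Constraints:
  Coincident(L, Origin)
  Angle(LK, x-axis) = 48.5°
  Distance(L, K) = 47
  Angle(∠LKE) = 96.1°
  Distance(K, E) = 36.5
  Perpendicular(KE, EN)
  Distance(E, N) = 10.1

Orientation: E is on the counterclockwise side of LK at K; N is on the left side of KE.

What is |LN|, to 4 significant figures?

55.35

L is at the origin; LK runs at 48.5° with length 47.0, so K = 47.0·(cos 48.5°, sin 48.5°) = (31.14, 35.20). ∠LKE = 96.1°, so KE runs at 48.5° + (180° − 96.1°) = 132.4° from the x-axis; with |KE| = 36.5, E = K + 36.5·(cos 132.4°, sin 132.4°) = (6.531, 62.15). KE is perpendicular to EN; with |EN| = 10.1 on the left of KE, N = E + 10.1·(-0.7385, -0.6743) = (-0.9273, 55.34). Then |LN| = |N − L| = 55.35.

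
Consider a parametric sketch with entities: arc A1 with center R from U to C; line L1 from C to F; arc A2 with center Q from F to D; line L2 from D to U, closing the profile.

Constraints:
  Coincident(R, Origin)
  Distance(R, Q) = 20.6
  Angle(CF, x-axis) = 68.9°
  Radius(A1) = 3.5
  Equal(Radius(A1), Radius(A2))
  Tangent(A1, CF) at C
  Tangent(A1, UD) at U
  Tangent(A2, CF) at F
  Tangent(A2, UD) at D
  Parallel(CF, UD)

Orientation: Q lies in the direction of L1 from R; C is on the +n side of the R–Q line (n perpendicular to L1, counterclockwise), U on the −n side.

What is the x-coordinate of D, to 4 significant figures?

10.68

The slot axis is L1's direction at 68.9°, so u = (cos 68.9°, sin 68.9°) = (0.3600, 0.9330) and n = (−sin 68.9°, cos 68.9°) = (-0.9330, 0.3600). R is at the origin and Q lies 20.6 along u from R, so Q = 20.6·u = (7.416, 19.22). Tangency of A1 to both parallel lines with radius 3.5 puts C and U at R ± 3.5·n: C = (-3.265, 1.260), U = (3.265, -1.260). Equal radii place F and D the same way about Q: F = Q + 3.5·n = (4.151, 20.48), D = Q − 3.5·n = (10.68, 17.96). So D.x = 10.68.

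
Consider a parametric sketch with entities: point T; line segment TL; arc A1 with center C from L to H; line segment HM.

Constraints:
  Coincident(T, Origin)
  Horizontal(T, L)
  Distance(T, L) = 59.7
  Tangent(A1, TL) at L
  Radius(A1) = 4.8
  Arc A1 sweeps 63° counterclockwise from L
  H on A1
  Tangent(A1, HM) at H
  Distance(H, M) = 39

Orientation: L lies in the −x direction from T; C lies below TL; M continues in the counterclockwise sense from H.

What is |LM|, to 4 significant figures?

43.36

On A1, L sits at bearing 90° from C; a 63° counterclockwise sweep puts H at bearing 153°, so H = C + 4.8·(cos 153°, sin 153°) = (-63.98, -2.621). The tangent condition forces CH to be normal to HM, so HM runs along (−sin 153°, cos 153°); with |HM| = 39.0, M = (-81.68, -37.37). Then |LM| = |M − L| = 43.36.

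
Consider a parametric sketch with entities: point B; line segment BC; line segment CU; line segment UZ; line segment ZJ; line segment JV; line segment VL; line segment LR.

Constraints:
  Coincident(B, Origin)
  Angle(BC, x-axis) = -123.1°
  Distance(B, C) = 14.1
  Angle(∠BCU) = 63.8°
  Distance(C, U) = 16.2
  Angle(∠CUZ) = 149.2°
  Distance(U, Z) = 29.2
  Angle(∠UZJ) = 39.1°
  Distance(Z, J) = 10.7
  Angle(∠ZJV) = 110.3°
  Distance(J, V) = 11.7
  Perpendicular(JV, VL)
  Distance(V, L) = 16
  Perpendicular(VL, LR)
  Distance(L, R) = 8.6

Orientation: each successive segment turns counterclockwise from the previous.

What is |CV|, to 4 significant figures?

25.85

B is at the origin; BC runs at -123.1° with length 14.1, so C = (-7.700, -11.81). ∠BCU = 63.8° gives CU at -6.900° from the x-axis; with |CU| = 16.2, U = (8.383, -13.76). ∠CUZ = 149.2° gives UZ at 23.90° from the x-axis; with |UZ| = 29.2, Z = (35.08, -1.928). ∠UZJ = 39.1° gives ZJ at 164.8° from the x-axis; with |ZJ| = 10.7, J = (24.75, 0.8775). ∠ZJV = 110.3° gives JV at -125.5° from the x-axis; with |JV| = 11.7, V = (17.96, -8.648). Then |CV| = |V − C| = 25.85.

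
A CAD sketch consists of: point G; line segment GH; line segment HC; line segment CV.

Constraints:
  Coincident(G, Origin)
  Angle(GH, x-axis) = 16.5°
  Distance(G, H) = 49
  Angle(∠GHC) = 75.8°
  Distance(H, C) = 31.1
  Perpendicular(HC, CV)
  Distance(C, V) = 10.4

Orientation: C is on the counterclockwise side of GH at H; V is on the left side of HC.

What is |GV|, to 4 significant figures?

41.72

G is at the origin; GH runs at 16.5° with length 49.0, so H = 49.0·(cos 16.5°, sin 16.5°) = (46.98, 13.92). ∠GHC = 75.8°, so HC runs at 16.5° + (180° − 75.8°) = 120.7° from the x-axis; with |HC| = 31.1, C = H + 31.1·(cos 120.7°, sin 120.7°) = (31.10, 40.66). The perpendicularity gives CV at right angles to HC; with |CV| = 10.4 on the left of HC, V = C + 10.4·(-0.8599, -0.5105) = (22.16, 35.35). Then |GV| = |V − G| = 41.72.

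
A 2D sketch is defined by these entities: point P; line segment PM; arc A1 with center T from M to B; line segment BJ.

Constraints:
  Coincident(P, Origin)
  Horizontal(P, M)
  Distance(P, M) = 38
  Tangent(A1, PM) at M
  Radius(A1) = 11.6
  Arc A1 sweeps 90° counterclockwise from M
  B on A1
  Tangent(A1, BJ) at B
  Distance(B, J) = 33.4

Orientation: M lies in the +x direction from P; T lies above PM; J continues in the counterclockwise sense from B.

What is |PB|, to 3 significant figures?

50.9

A1 meets PM tangentially, so TM is at right angles to PM, so T = M + (0, 11.6) = (38.0, 11.6). On A1, M sits at bearing -90° from T; a 90° counterclockwise sweep puts B at bearing 0°, so B = T + 11.6·(cos 0°, sin 0°) = (49.6, 11.6). Then |PB| = |B − P| = 50.9.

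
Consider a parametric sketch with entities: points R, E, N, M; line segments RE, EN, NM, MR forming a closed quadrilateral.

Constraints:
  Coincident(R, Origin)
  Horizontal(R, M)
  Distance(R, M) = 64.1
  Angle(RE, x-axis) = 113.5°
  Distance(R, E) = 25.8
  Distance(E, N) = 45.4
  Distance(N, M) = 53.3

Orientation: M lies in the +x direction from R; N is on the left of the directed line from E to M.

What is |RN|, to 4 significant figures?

52.33

R is at the origin; RM is horizontal with |RM| = 64.1 and M in +x, so M = (64.1, 0). RE runs at 113.5° with |RE| = 25.8, so E = (-10.29, 23.66). N is determined by |EN| = 45.4 and |NM| = 53.3 together: it lies at the intersection of circle(E, 45.4) and circle(M, 53.3). With |EM| = 78.06, the foot of the radical line on EM is 34.04 from E and the perpendicular offset is √(45.4² − 34.04²) = 30.05. Taking the left-of-EM solution: N = (31.25, 41.98).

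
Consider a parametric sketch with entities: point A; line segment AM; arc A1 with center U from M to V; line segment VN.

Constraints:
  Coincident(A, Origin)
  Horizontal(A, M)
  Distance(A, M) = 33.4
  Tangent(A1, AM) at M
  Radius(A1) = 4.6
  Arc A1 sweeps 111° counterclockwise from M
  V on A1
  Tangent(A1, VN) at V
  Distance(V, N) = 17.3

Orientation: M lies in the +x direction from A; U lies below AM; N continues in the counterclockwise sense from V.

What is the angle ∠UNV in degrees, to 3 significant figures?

14.9°

A is at the origin; A and M share the same y with |AM| = 33.4 and M on the +x side, so M = (33.4, 0.00). A1 meets AM tangentially, so UM is at right angles to AM, so U = M + (0, -4.6) = (33.4, -4.60). On A1, M sits at bearing 90° from U; a 111° counterclockwise sweep puts V at bearing 201°, so V = U + 4.6·(cos 201°, sin 201°) = (29.1, -6.25). The tangent condition forces UV to be normal to VN, so VN runs along (−sin 201°, cos 201°); with |VN| = 17.3, N = (35.3, -22.4). Then cos ∠UNV = NU·NV / (|NU||NV|), giving 14.9°.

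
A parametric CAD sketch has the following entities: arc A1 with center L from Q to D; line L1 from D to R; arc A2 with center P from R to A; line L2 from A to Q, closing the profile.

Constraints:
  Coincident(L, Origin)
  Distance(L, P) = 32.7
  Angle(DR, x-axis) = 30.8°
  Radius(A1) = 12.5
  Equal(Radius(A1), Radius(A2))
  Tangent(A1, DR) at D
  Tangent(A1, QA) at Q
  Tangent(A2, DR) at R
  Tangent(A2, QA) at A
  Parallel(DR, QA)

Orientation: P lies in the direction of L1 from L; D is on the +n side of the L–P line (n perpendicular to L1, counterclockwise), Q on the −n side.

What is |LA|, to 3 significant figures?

35.0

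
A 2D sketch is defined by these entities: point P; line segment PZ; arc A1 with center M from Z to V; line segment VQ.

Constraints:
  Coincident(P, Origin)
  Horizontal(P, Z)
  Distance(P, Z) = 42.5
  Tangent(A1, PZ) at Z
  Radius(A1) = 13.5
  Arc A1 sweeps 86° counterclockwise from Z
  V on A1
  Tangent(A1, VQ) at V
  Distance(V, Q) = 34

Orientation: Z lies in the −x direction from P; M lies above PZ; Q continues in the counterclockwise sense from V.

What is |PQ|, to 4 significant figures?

53.58

P is at the origin; PZ is horizontal with |PZ| = 42.5 and Z on the −x side, so Z = (-42.50, 0.000). The tangent condition forces MZ to be normal to PZ, so M = Z + (0, 13.5) = (-42.50, 13.50). On A1, Z sits at bearing -90° from M; an 86° counterclockwise sweep puts V at bearing -4°, so V = M + 13.5·(cos -4°, sin -4°) = (-29.03, 12.56). Since A1 is tangent to VQ there, MV ⟂ VQ, so VQ runs along (−sin -4°, cos -4°); with |VQ| = 34.0, Q = (-26.66, 46.48). Then |PQ| = |Q − P| = 53.58.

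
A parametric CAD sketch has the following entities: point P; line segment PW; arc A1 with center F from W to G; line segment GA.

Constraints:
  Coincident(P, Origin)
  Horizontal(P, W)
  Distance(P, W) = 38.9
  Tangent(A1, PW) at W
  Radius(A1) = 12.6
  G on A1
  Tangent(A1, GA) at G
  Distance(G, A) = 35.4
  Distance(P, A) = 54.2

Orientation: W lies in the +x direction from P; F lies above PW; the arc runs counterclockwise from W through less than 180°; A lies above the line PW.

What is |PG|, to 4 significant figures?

52.76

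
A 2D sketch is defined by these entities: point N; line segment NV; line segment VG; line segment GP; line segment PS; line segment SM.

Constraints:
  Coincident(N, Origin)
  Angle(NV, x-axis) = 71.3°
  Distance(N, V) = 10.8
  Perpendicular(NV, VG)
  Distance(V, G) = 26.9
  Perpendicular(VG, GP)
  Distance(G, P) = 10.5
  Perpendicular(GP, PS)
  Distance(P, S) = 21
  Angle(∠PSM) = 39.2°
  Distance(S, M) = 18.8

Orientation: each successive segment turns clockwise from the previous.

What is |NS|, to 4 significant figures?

5.908

N is at the origin; NV runs at 71.3° with length 10.8, so V = (3.463, 10.23). NV is perpendicular to VG, so VG runs at -18.70°; with |VG| = 26.9, G = (28.94, 1.605). The perpendicularity gives GP at right angles to VG, so GP runs at -108.7°; with |GP| = 10.5, P = (25.58, -8.340). GP is perpendicular to PS, so PS runs at 161.3°; with |PS| = 21.0, S = (5.685, -1.607). Then |NS| = |S − N| = 5.908.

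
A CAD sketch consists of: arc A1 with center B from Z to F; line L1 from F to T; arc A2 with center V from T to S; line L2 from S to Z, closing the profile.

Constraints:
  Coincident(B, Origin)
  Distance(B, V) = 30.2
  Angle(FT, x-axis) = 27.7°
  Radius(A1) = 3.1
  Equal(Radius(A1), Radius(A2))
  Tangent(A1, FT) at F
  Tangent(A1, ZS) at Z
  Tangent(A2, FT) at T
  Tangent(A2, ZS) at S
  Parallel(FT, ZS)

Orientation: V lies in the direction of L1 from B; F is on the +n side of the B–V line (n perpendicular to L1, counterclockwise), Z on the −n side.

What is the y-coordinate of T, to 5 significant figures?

16.783

Tangency of A1 to both parallel lines with radius 3.1 puts F and Z at B ± 3.1·n: F = (-1.4410, 2.7447), Z = (1.4410, -2.7447). Equal radii place T and S the same way about V: T = V + 3.1·n = (25.298, 16.783), S = V − 3.1·n = (28.180, 11.294). So T.y = 16.783.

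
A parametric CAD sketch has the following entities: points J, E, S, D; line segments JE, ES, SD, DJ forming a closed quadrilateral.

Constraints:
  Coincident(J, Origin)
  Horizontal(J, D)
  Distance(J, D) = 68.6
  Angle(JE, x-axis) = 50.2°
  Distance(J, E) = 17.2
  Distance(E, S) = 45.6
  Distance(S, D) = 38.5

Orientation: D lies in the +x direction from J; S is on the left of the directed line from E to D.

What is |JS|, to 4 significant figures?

61.84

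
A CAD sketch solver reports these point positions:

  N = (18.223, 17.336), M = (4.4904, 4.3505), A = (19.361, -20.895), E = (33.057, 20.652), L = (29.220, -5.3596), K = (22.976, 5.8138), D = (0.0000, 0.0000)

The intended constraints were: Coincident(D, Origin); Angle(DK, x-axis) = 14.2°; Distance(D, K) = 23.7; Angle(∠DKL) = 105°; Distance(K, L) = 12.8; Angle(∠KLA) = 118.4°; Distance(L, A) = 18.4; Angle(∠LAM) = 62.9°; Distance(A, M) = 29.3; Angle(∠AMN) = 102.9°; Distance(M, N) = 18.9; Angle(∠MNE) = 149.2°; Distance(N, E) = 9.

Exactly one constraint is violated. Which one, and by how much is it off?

Distance(N, E) = 9 — off by 6.20.

D = (0.00, 0.00) ✓; DK at 14.20° ✓; |DK| = 23.70 ✓; ∠DKL = 105.0° ✓; |KL| = 12.80 ✓; ∠KLA = 118.4° ✓; |LA| = 18.40 ✓; ∠LAM = 62.90° ✓; |AM| = 29.30 ✓; ∠AMN = 102.9° ✓; |MN| = 18.90 ✓; ∠MNE = 149.2° ✓; |NE| = 15.20 ✗.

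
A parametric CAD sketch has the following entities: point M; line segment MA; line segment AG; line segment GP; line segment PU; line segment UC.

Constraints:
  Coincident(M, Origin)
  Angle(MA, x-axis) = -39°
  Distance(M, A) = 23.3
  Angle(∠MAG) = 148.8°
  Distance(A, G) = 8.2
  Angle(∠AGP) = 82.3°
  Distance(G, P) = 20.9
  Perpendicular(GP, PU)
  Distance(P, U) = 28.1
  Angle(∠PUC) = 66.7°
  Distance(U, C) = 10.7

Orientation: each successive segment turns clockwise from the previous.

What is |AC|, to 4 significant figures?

18.64

M is at the origin; MA runs at -39.0° with length 23.3, so A = (18.11, -14.66). ∠MAG = 148.8° gives AG at -70.20° from the x-axis; with |AG| = 8.2, G = (20.89, -22.38). ∠AGP = 82.3° gives GP at -167.9° from the x-axis; with |GP| = 20.9, P = (0.4495, -26.76). GP is perpendicular to PU, so PU runs at 102.1°; with |PU| = 28.1, U = (-5.441, 0.7163). ∠PUC = 66.7° gives UC at -11.20° from the x-axis; with |UC| = 10.7, C = (5.055, -1.362). Then |AC| = |C − A| = 18.64.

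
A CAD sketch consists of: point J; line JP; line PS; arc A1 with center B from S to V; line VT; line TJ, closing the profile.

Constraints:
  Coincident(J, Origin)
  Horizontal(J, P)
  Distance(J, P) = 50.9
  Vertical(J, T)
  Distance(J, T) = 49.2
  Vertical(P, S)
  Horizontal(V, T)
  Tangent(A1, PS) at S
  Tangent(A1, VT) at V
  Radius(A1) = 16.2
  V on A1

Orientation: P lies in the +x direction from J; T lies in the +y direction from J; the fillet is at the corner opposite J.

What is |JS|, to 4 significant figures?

60.66

J is at the origin; J and P share the same y with |JP| = 50.9 and P on the +x side, so P = (50.90, 0.000). J and T share the same x with |JT| = 49.2 and T on the +y side, so T = (0.000, 49.20). The virtual corner opposite J is at (50.90, 49.20). Since A1 is tangent to PS there, BS ⟂ PS and tangency of A1 to VT means the radius BV is perpendicular to VT, with radius 16.2, so the center B sits 16.2 in from both sides at B = (34.70, 33.00). That places the tangent points at S = (50.90, 33.00) on PS and V = (34.70, 49.20) on VT. Then |JS| = |S − J| = 60.66.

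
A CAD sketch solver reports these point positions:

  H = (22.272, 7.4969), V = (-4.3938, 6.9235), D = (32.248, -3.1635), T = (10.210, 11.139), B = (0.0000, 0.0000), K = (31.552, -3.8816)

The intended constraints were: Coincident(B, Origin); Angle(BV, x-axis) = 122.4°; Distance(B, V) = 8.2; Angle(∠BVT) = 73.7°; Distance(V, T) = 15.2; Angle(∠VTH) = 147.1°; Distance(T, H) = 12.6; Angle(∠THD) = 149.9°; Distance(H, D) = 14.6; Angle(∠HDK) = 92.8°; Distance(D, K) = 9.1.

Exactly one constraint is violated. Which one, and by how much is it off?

Distance(D, K) = 9.1 — off by 8.10.

B = (0.00, 0.00) ✓; BV at 122.4° ✓; |BV| = 8.200 ✓; ∠BVT = 73.70° ✓; |VT| = 15.20 ✓; ∠VTH = 147.1° ✓; |TH| = 12.60 ✓; ∠THD = 149.9° ✓; |HD| = 14.60 ✓; ∠HDK = 92.79° ✓; |DK| = 1.000 ✗.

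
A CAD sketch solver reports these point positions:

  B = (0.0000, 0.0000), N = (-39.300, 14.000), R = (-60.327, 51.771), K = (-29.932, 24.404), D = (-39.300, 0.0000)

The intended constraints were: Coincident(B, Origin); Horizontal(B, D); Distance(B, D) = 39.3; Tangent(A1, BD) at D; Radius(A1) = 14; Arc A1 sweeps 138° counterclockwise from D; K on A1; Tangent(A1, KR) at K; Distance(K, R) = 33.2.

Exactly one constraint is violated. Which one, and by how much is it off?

Distance(K, R) = 33.2 — off by 7.70.

B = (0.00, 0.00) ✓; B.y = 0.00, D.y = 0.00 ✓; |BD| = 39.30 ✓; ∠(ND, DB) = 90.00° ✓; |ND| = 14.00 ✓; bearing(N→K) − bearing(N→D) = 138.0° ✓; |NK| = 14.00 ✓; ∠(NK, KR) = 90.00° ✓; |KR| = 40.90 ✗.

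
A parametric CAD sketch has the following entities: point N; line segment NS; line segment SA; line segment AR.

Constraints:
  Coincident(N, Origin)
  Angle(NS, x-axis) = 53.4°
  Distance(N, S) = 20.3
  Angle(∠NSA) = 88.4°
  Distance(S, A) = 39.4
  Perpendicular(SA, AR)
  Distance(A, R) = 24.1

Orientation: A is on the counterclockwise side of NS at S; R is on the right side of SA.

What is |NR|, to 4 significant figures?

58.98

N is at the origin; NS runs at 53.4° with length 20.3, so S = 20.3·(cos 53.4°, sin 53.4°) = (12.10, 16.30). ∠NSA = 88.4°, so SA runs at 53.4° + (180° − 88.4°) = 145.0° from the x-axis; with |SA| = 39.4, A = S + 39.4·(cos 145.0°, sin 145.0°) = (-20.17, 38.90). The perpendicularity gives AR at right angles to SA; with |AR| = 24.1 on the right of SA, R = A + 24.1·(0.5736, 0.8192) = (-6.348, 58.64). Then |NR| = |R − N| = 58.98.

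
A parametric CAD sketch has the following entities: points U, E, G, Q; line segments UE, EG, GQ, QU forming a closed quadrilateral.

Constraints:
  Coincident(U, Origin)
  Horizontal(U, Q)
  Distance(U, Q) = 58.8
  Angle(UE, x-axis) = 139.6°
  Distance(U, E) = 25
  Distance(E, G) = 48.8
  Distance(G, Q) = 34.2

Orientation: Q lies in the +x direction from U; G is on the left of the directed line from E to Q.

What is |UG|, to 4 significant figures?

34.76

U is at the origin; UQ is horizontal with |UQ| = 58.8 and Q in +x, so Q = (58.8, 0). UE runs at 139.6° with |UE| = 25.0, so E = (-19.04, 16.20). G is determined by |EG| = 48.8 and |GQ| = 34.2 together: it lies at the intersection of circle(E, 48.8) and circle(Q, 34.2). With |EQ| = 79.51, the foot of the radical line on EQ is 47.37 from E and the perpendicular offset is √(48.8² − 47.37²) = 11.71. Taking the left-of-EQ solution: G = (29.73, 18.01).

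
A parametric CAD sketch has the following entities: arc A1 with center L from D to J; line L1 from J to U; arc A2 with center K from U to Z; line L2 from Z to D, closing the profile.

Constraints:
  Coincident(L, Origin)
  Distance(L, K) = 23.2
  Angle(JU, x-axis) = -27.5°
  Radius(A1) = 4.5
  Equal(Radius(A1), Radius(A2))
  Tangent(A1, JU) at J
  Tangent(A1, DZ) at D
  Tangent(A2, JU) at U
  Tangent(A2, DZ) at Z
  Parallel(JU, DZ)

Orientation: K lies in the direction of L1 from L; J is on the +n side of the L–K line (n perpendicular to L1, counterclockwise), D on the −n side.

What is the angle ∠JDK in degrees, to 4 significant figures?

79.02°

The slot axis is L1's direction at -27.5°, so u = (cos -27.5°, sin -27.5°) = (0.8870, -0.4617) and n = (−sin -27.5°, cos -27.5°) = (0.4617, 0.8870). L is at the origin and K lies 23.2 along u from L, so K = 23.2·u = (20.58, -10.71). Tangency of A1 to both parallel lines with radius 4.5 puts J and D at L ± 4.5·n: J = (2.078, 3.992), D = (-2.078, -3.992). Then cos ∠JDK = DJ·DK / (|DJ||DK|), giving 79.02°.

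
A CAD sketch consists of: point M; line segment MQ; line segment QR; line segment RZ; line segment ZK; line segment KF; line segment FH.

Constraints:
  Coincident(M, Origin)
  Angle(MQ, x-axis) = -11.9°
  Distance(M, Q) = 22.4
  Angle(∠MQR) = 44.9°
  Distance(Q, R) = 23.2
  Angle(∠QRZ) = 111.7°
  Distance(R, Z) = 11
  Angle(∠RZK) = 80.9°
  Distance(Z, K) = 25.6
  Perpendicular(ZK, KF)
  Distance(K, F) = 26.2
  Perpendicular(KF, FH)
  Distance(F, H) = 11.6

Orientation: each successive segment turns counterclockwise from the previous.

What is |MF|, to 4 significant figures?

32.04

M is at the origin; MQ runs at -11.9° with length 22.4, so Q = (21.92, -4.619). ∠MQR = 44.9° gives QR at 123.2° from the x-axis; with |QR| = 23.2, R = (9.215, 14.79). ∠QRZ = 111.7° gives RZ at -168.5° from the x-axis; with |RZ| = 11.0, Z = (-1.564, 12.60). ∠RZK = 80.9° gives ZK at -69.40° from the x-axis; with |ZK| = 25.6, K = (7.443, -11.36). ZK is perpendicular to KF, so KF runs at 20.60°; with |KF| = 26.2, F = (31.97, -2.144). Then |MF| = |F − M| = 32.04.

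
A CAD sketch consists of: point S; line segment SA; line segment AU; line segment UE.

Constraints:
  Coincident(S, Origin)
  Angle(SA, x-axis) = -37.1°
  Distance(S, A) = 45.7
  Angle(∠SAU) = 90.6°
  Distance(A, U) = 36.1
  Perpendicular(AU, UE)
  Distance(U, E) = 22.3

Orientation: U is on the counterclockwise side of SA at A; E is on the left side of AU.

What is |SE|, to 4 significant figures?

43.42

S is at the origin; SA runs at -37.1° with length 45.7, so A = 45.7·(cos -37.1°, sin -37.1°) = (36.45, -27.57). ∠SAU = 90.6°, so AU runs at -37.1° + (180° − 90.6°) = 52.30° from the x-axis; with |AU| = 36.1, U = A + 36.1·(cos 52.30°, sin 52.30°) = (58.53, 0.9966). AU is perpendicular to UE; with |UE| = 22.3 on the left of AU, E = U + 22.3·(-0.7912, 0.6115) = (40.88, 14.63). Then |SE| = |E − S| = 43.42.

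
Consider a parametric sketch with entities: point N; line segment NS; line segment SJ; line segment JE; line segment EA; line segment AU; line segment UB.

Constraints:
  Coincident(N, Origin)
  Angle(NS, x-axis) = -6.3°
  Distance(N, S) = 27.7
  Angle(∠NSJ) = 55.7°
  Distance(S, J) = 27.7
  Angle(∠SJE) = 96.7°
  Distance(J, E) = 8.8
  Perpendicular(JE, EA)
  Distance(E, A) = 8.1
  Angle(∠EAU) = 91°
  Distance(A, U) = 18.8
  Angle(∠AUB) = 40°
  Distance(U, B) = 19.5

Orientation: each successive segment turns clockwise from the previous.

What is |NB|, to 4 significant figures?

25.26

N is at the origin; NS runs at -6.3° with length 27.7, so S = (27.53, -3.040). ∠NSJ = 55.7° gives SJ at -130.6° from the x-axis; with |SJ| = 27.7, J = (9.506, -24.07). ∠SJE = 96.7° gives JE at 146.1° from the x-axis; with |JE| = 8.8, E = (2.202, -19.16). JE ⟂ EA, so EA runs at 56.10°; with |EA| = 8.1, A = (6.720, -12.44). ∠EAU = 91.0° gives AU at -32.90° from the x-axis; with |AU| = 18.8, U = (22.50, -22.65). ∠AUB = 40.0° gives UB at -172.9° from the x-axis; with |UB| = 19.5, B = (3.154, -25.06). Then |NB| = |B − N| = 25.26.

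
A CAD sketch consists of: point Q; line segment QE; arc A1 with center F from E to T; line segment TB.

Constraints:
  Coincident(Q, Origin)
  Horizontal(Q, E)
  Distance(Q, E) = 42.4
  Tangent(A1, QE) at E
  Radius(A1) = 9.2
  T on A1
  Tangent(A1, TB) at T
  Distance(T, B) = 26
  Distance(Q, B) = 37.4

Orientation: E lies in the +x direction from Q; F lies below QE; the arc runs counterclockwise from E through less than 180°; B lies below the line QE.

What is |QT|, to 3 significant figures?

34.4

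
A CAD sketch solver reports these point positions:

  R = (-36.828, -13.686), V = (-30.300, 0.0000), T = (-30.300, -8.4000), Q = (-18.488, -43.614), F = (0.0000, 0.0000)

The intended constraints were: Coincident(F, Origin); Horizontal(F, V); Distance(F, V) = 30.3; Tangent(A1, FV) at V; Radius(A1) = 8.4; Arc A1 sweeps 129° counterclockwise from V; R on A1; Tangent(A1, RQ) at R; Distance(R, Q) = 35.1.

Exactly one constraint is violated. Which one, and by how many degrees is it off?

Tangent(A1, RQ) at R — off by 7.50°.

F = (0.00, 0.00) ✓; F.y = 0.00, V.y = 0.00 ✓; |FV| = 30.30 ✓; ∠(TV, VF) = 90.00° ✓; |TV| = 8.400 ✓; bearing(T→R) − bearing(T→V) = 129.0° ✓; |TR| = 8.400 ✓; ∠(TR, RQ) = 97.50° ✗; |RQ| = 35.10 ✓.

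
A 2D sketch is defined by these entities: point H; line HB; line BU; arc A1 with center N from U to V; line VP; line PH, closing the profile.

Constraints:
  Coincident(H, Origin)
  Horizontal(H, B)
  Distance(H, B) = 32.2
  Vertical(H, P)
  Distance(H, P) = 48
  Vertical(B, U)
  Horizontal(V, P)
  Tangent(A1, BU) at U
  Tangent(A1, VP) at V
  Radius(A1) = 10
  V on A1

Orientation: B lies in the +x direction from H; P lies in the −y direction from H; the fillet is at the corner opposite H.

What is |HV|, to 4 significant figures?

52.89

H is at the origin; HB is horizontal with |HB| = 32.2 and B on the +x side, so B = (32.20, 0.000). H and P share the same x with |HP| = 48.0 and P on the −y side, so P = (0.000, -48.00). The virtual corner opposite H is at (32.20, -48.00). A1 meets BU tangentially, so NU is at right angles to BU and since A1 is tangent to VP there, NV ⟂ VP, with radius 10.0, so the center N sits 10.0 in from both sides at N = (22.20, -38.00). That places the tangent points at U = (32.20, -38.00) on BU and V = (22.20, -48.00) on VP. Then |HV| = |V − H| = 52.89.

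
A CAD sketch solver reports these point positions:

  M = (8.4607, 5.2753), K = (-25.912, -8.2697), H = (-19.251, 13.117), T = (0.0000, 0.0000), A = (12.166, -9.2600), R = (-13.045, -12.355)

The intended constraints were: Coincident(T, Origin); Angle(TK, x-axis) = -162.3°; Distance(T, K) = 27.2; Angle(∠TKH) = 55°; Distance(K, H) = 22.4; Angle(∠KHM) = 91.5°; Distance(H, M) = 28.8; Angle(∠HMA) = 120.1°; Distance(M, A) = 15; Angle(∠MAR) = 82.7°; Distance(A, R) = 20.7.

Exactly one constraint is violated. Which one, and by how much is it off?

Distance(A, R) = 20.7 — off by 4.70.

T = (0.00, 0.00) ✓; TK at -162.3° ✓; |TK| = 27.20 ✓; ∠TKH = 55.00° ✓; |KH| = 22.40 ✓; ∠KHM = 91.50° ✓; |HM| = 28.80 ✓; ∠HMA = 120.1° ✓; |MA| = 15.00 ✓; ∠MAR = 82.70° ✓; |AR| = 25.40 ✗.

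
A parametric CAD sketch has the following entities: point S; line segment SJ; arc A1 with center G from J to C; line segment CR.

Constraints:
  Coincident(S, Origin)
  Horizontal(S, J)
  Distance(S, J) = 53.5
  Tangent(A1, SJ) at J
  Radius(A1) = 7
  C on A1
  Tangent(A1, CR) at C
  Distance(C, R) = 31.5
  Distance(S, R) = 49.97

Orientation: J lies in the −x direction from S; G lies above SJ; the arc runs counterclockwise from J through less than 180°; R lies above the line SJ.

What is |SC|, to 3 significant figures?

47.1

Checks: S = (0.00, 0.00) ✓; |GJ| = 7.000 ✓; |GC| = 7.000 ✓; ∠(GC, CR) = 90.00° ✓; |CR| = 31.50 ✓; |SR| = 49.97 ✓.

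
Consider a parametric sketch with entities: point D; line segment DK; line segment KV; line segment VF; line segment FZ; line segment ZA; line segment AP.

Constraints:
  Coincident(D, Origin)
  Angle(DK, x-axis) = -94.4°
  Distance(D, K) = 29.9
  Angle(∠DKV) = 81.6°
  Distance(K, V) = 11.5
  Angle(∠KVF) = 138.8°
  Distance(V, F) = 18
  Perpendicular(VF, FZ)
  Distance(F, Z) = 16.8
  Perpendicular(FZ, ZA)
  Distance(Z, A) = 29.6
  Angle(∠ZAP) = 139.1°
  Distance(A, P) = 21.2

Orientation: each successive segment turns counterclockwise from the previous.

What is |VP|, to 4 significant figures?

27.78

D is at the origin; DK runs at -94.4° with length 29.9, so K = (-2.294, -29.81). ∠DKV = 81.6° gives KV at 4.000° from the x-axis; with |KV| = 11.5, V = (9.178, -29.01). ∠KVF = 138.8° gives VF at 45.20° from the x-axis; with |VF| = 18.0, F = (21.86, -16.24). VF ⟂ FZ, so FZ runs at 135.2°; with |FZ| = 16.8, Z = (9.941, -4.400). FZ is perpendicular to ZA, so ZA runs at -134.8°; with |ZA| = 29.6, A = (-10.92, -25.40). ∠ZAP = 139.1° gives AP at -93.90° from the x-axis; with |AP| = 21.2, P = (-12.36, -46.55). Then |VP| = |P − V| = 27.78.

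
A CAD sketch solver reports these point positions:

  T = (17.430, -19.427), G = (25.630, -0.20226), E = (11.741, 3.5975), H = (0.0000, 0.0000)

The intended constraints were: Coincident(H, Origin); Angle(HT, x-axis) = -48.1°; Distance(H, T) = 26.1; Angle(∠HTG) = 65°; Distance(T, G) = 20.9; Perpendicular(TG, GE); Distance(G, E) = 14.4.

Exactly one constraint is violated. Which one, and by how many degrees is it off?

Perpendicular(TG, GE) — off by 7.80°.

H = (0.00, 0.00) ✓; HT at -48.10° ✓; |HT| = 26.10 ✓; ∠HTG = 65.00° ✓; |TG| = 20.90 ✓; ∠(TG, GE) = 97.80° ✗; |GE| = 14.40 ✓.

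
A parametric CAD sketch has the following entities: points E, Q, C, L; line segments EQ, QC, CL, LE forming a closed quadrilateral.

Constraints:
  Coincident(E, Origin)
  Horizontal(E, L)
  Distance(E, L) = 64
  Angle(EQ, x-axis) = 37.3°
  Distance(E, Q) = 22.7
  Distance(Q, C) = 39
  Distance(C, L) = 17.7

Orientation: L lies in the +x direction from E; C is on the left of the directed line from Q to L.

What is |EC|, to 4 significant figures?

59.25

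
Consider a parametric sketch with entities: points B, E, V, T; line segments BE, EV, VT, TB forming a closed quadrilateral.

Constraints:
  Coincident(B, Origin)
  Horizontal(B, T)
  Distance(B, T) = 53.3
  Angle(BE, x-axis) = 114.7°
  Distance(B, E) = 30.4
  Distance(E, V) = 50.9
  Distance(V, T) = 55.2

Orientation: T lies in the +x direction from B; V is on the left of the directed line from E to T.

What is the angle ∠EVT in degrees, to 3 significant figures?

84.7°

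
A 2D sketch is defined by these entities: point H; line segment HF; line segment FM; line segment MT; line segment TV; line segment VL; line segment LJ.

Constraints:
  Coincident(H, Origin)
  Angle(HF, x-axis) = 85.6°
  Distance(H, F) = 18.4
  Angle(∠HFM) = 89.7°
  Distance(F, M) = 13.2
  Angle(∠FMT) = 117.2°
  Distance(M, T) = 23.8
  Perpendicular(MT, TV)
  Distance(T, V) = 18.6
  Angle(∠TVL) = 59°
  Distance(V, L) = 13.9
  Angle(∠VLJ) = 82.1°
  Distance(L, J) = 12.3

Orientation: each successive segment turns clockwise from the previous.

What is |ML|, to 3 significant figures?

16.5

H is at the origin; HF runs at 85.6° with length 18.4, so F = (1.41, 18.3). ∠HFM = 89.7° gives FM at -4.70° from the x-axis; with |FM| = 13.2, M = (14.6, 17.3). ∠FMT = 117.2° gives MT at -67.5° from the x-axis; with |MT| = 23.8, T = (23.7, -4.72). MT ⟂ TV, so TV runs at -158°; with |TV| = 18.6, V = (6.49, -11.8). ∠TVL = 59.0° gives VL at 81.5° from the x-axis; with |VL| = 13.9, L = (8.55, 1.91). Then |ML| = |L − M| = 16.5.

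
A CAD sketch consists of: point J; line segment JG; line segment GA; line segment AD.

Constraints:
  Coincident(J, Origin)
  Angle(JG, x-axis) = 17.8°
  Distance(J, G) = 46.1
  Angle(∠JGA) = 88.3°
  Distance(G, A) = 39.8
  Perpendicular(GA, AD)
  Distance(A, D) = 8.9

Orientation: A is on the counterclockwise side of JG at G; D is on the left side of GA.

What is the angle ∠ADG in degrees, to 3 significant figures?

77.4°

J is at the origin; JG runs at 17.8° with length 46.1, so G = 46.1·(cos 17.8°, sin 17.8°) = (43.9, 14.1). ∠JGA = 88.3°, so GA runs at 17.8° + (180° − 88.3°) = 110° from the x-axis; with |GA| = 39.8, A = G + 39.8·(cos 110°, sin 110°) = (30.6, 51.6). GA is perpendicular to AD; with |AD| = 8.9 on the left of GA, D = A + 8.9·(-0.943, -0.334) = (22.2, 48.6). Then cos ∠ADG = DA·DG / (|DA||DG|), giving 77.4°.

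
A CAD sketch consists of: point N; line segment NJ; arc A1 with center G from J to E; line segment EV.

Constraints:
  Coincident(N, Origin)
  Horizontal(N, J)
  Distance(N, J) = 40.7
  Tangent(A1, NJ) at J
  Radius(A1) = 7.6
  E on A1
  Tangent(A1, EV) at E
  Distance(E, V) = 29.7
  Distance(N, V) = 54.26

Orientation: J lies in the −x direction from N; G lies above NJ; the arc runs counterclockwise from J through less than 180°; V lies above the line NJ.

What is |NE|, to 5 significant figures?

34.411

Checks: |GE| = 7.600 ✓; ∠(GE, EV) = 90.00° ✓; |EV| = 29.70 ✓; |NV| = 54.26 ✓.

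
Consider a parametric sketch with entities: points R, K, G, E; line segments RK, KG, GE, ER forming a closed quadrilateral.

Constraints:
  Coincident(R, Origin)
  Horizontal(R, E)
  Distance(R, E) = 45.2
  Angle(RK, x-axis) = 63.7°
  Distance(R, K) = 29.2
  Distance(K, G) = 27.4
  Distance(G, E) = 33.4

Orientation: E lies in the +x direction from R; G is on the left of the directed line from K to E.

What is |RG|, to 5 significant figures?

51.411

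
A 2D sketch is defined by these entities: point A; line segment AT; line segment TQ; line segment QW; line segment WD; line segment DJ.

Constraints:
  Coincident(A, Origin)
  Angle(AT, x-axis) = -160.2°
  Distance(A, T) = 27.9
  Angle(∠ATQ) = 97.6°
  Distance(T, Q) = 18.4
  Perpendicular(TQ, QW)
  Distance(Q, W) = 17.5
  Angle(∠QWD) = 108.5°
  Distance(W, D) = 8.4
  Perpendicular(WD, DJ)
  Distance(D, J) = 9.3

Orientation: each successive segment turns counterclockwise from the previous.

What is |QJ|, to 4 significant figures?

15.75

A is at the origin; AT runs at -160.2° with length 27.9, so T = (-26.25, -9.451). ∠ATQ = 97.6° gives TQ at -77.80° from the x-axis; with |TQ| = 18.4, Q = (-22.36, -27.44). TQ is perpendicular to QW, so QW runs at 12.20°; with |QW| = 17.5, W = (-5.257, -23.74). ∠QWD = 108.5° gives WD at 83.70° from the x-axis; with |WD| = 8.4, D = (-4.336, -15.39). The perpendicularity gives DJ at right angles to WD, so DJ runs at 173.7°; with |DJ| = 9.3, J = (-13.58, -14.37). Then |QJ| = |J − Q| = 15.75.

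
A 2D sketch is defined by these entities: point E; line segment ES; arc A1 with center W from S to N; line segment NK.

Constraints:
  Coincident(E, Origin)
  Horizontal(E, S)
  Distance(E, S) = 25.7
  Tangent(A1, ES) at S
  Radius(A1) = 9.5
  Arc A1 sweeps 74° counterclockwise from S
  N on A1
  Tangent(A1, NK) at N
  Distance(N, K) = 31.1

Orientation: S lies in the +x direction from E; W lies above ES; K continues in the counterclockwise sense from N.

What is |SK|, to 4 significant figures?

40.82

E is at the origin; ES is horizontal with |ES| = 25.7 and S on the +x side, so S = (25.70, 0.000). A1 meets ES tangentially, so WS is at right angles to ES, so W = S + (0, 9.5) = (25.70, 9.500). On A1, S sits at bearing -90° from W; a 74° counterclockwise sweep puts N at bearing -16°, so N = W + 9.5·(cos -16°, sin -16°) = (34.83, 6.881). Tangency of A1 to NK means the radius WN is perpendicular to NK, so NK runs along (−sin -16°, cos -16°); with |NK| = 31.1, K = (43.40, 36.78). Then |SK| = |K − S| = 40.82.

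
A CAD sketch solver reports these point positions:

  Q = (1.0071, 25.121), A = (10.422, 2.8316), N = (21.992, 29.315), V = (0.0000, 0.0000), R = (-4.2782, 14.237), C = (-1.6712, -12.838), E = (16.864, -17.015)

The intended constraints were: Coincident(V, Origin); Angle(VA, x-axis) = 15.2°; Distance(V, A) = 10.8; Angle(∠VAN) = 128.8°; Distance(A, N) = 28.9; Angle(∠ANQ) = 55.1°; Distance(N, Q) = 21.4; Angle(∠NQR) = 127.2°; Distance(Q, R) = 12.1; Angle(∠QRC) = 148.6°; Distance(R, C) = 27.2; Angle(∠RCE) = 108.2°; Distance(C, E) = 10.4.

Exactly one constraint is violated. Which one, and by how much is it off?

Distance(C, E) = 10.4 — off by 8.60.

V = (0.00, 0.00) ✓; VA at 15.20° ✓; |VA| = 10.80 ✓; ∠VAN = 128.8° ✓; |AN| = 28.90 ✓; ∠ANQ = 55.10° ✓; |NQ| = 21.40 ✓; ∠NQR = 127.2° ✓; |QR| = 12.10 ✓; ∠QRC = 148.6° ✓; |RC| = 27.20 ✓; ∠RCE = 108.2° ✓; |CE| = 19.00 ✗.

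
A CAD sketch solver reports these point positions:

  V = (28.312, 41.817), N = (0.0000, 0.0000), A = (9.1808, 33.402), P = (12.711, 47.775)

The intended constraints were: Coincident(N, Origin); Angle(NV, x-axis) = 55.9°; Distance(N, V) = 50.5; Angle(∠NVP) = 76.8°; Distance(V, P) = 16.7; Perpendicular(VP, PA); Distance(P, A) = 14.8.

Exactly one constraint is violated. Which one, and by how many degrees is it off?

Perpendicular(VP, PA) — off by 7.10°.

N = (0.00, 0.00) ✓; NV at 55.90° ✓; |NV| = 50.50 ✓; ∠NVP = 76.80° ✓; |VP| = 16.70 ✓; ∠(VP, PA) = 97.10° ✗; |PA| = 14.80 ✓.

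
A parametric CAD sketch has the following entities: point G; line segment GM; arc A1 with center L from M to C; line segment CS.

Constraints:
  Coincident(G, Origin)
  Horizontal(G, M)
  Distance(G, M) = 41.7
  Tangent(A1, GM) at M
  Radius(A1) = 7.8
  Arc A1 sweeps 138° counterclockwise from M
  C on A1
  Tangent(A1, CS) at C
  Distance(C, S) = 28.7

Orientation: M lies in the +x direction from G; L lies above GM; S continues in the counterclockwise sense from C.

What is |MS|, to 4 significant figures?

36.54

G is at the origin; GM is horizontal with |GM| = 41.7 and M on the +x side, so M = (41.70, 0.000). The tangent condition forces LM to be normal to GM, so L = M + (0, 7.8) = (41.70, 7.800). On A1, M sits at bearing -90° from L; a 138° counterclockwise sweep puts C at bearing 48°, so C = L + 7.8·(cos 48°, sin 48°) = (46.92, 13.60). A1 meets CS tangentially, so LC is at right angles to CS, so CS runs along (−sin 48°, cos 48°); with |CS| = 28.7, S = (25.59, 32.80). Then |MS| = |S − M| = 36.54.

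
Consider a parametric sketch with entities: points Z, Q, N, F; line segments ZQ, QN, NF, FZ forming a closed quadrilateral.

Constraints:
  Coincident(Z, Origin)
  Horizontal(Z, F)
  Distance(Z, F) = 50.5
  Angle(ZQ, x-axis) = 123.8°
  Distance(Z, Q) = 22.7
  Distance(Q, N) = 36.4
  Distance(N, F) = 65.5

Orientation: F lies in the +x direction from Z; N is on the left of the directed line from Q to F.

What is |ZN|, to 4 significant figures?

49.83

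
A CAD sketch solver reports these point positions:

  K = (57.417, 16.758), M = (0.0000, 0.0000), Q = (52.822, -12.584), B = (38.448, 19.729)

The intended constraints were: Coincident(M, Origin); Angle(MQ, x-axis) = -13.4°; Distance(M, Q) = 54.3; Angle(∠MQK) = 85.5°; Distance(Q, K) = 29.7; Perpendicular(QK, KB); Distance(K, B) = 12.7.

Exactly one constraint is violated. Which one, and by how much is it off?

Distance(K, B) = 12.7 — off by 6.50.

M = (0.00, 0.00) ✓; MQ at -13.40° ✓; |MQ| = 54.30 ✓; ∠MQK = 85.50° ✓; |QK| = 29.70 ✓; ∠(QK, KB) = 90.00° ✓; |KB| = 19.20 ✗.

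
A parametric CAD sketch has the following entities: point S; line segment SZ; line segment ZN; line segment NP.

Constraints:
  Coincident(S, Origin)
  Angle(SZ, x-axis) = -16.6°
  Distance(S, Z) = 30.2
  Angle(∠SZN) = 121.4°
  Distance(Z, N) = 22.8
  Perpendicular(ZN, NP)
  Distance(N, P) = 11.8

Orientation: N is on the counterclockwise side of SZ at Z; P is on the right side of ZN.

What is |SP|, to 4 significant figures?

53.82

S is at the origin; SZ runs at -16.6° with length 30.2, so Z = 30.2·(cos -16.6°, sin -16.6°) = (28.94, -8.628). ∠SZN = 121.4°, so ZN runs at -16.6° + (180° − 121.4°) = 42.00° from the x-axis; with |ZN| = 22.8, N = Z + 22.8·(cos 42.00°, sin 42.00°) = (45.89, 6.628). ZN is perpendicular to NP; with |NP| = 11.8 on the right of ZN, P = N + 11.8·(0.6691, -0.7431) = (53.78, -2.141). Then |SP| = |P − S| = 53.82.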